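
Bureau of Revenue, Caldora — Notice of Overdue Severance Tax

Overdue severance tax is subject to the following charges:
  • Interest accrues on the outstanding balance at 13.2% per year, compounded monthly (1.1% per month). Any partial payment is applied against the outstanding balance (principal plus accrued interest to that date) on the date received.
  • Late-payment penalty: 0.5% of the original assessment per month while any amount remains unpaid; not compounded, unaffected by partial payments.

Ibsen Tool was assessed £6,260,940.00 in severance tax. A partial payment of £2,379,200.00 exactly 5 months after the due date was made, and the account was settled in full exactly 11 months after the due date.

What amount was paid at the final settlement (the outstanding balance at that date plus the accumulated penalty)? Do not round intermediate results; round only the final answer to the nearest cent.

Balance at month 5: £6,260,940.0000 × (1 + 0.011)^5 = £6,612,951.2299…
After £2,379,200.00 payment: £6,612,951.2299… − £2,379,200.00 = £4,233,751.2299…
Balance at month 11: £4,233,751.2299… × (1 + 0.011)^6 = £4,520,976.7059…
Penalty: 11 × 0.5% × £6,260,940.00 = £344,351.70
Final settlement = outstanding balance + penalty = £4,520,976.7059… + £344,351.70 = £4,865,328.41

£4,865,328.41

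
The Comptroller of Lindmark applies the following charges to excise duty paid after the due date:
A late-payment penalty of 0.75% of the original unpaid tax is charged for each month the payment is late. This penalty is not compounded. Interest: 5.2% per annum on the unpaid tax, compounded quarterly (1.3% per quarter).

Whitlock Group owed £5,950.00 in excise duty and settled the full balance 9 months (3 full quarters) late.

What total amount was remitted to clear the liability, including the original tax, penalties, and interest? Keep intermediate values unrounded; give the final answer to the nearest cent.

Late-payment penalty: 9 × 0.75% × £5,950.00 = £401.63…
Interest: £5,950.00 × ((1 + 0.013)^3 − 1) = £5,950.00 × 0.0395092… = £235.0797…
Total = £5,950.00 + £401.6250 + £235.0797… = £6,586.70

£6,586.70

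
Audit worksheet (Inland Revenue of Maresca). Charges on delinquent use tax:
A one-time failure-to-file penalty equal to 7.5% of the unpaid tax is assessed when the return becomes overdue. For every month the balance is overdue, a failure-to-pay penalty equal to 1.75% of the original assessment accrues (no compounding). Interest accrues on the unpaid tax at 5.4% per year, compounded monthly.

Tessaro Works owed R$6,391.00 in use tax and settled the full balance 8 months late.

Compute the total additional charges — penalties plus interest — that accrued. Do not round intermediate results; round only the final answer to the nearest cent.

Failure-to-file penalty: 7.5% × R$6,391.00 = R$479.33…
Failure-to-pay penalty: 8 × 1.75% × R$6,391.00 = R$894.74
Interest (5.4%/yr ÷ 12 = 0.45%/month): R$6,391.00 × ((1 + 0.0045)^8 − 1) = R$233.7325…
Penalties + interest = R$1,374.0650 + R$233.7325… = R$1,607.80

R$1,607.80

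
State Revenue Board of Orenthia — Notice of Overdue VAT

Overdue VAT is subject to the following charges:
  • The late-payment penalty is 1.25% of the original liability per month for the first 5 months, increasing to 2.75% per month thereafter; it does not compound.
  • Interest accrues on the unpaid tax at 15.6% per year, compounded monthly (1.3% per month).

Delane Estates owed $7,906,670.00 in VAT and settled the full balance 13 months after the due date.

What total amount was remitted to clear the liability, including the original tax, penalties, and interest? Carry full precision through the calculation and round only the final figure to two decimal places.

$11,585,890.63

Penalty, months 1–5: 5 × 1.25% × $7,906,670.00 = $494,166.88…
Penalty, months 6–13: 8 × 2.75% × $7,906,670.00 = $1,739,467.40
Interest: $7,906,670.00 × ((1 + 0.013)^13 − 1) = $7,906,670.00 × 0.1828312… = $1,445,586.3544…
Total = $7,906,670.00 + $2,233,634.2750 + $1,445,586.3544… = $11,585,890.63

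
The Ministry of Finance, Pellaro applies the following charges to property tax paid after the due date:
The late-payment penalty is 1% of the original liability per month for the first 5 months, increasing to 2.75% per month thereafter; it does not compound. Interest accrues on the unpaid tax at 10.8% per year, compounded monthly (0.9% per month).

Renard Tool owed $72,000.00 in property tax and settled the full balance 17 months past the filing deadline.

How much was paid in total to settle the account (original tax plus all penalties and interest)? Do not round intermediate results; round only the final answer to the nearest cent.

$111,205.99

Penalty, months 1–5: 5 × 1% × $72,000.00 = $3,600.00
Penalty, months 6–17: 12 × 2.75% × $72,000.00 = $23,760.00
Interest: $72,000.00 × ((1 + 0.009)^17 − 1) = $72,000.00 × 0.1645277… = $11,845.9949…
Total = $72,000.00 + $27,360.0000 + $11,845.9949… = $111,205.99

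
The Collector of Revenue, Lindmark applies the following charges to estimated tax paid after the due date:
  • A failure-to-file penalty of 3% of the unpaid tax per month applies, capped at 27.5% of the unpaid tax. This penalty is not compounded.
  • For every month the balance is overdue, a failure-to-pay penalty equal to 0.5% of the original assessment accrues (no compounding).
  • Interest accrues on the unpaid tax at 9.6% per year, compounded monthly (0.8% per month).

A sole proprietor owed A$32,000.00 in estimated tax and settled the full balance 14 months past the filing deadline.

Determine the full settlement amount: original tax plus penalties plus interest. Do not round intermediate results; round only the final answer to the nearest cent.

Failure-to-file: 14 × 3% × A$32,000.00 = A$13,440.00, capped at 27.5% × A$32,000.00 = A$8,800.00
Failure-to-pay penalty = 0.5% × A$32,000.00 × 14 mo = A$2,240.00
Interest: A$32,000.00 × ((1 + 0.008)^14 − 1) = A$32,000.00 × 0.1180145… = A$3,776.4651…
Total = A$32,000.00 + A$11,040.0000 + A$3,776.4651… = A$46,816.47

A$46,816.47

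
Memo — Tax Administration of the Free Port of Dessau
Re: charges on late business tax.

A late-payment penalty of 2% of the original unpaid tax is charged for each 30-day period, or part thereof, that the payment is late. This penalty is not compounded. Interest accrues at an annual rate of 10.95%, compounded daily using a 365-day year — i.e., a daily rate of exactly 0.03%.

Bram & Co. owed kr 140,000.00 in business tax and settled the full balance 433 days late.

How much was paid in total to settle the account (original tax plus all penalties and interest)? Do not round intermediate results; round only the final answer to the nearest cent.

kr 201,416.93

Penalty periods: ⌈433/30⌉ = 15; penalty = 15 × 2% × kr 140,000.00 = kr 42,000.00
Interest: kr 140,000.00 × ((1 + 0.0003)^433 − 1) = kr 140,000.00 × 0.13869232… = kr 19,416.9252…
Total = kr 140,000.00 + kr 42,000.0000 + kr 19,416.9252… = kr 201,416.93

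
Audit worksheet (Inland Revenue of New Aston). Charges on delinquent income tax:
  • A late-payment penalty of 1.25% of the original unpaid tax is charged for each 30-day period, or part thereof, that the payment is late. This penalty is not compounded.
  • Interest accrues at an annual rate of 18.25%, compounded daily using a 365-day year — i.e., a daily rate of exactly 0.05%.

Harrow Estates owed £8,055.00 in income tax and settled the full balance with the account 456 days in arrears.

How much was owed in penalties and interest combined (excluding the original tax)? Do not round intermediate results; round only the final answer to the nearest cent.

£3,673.19

Penalty periods: ⌈456/30⌉ = 16; penalty = 16 × 1.25% × £8,055.00 = £1,611.00
Interest: £8,055.00 × ((1 + 0.0005)^456 − 1) = £8,055.00 × 0.25601375… = £2,062.1908…
Penalties + interest = £1,611.0000 + £2,062.1908… = £3,673.19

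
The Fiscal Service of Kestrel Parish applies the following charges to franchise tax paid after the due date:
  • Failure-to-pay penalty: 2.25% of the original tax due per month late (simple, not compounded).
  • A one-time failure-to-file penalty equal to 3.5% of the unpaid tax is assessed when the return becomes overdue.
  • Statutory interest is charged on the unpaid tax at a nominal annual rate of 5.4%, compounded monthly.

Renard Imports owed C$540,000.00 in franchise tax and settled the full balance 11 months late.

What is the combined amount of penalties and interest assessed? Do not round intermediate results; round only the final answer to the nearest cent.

C$179,889.62

Failure-to-file penalty: 3.5% × C$540,000.00 = C$18,900.00
Failure-to-pay penalty: 11 × 2.25% × C$540,000.00 = C$133,650.00
Interest (5.4%/yr ÷ 12 = 0.45%/month): C$540,000.00 × ((1 + 0.0045)^11 − 1) = C$27,339.6178…
Penalties + interest = C$152,550.0000 + C$27,339.6178… = C$179,889.62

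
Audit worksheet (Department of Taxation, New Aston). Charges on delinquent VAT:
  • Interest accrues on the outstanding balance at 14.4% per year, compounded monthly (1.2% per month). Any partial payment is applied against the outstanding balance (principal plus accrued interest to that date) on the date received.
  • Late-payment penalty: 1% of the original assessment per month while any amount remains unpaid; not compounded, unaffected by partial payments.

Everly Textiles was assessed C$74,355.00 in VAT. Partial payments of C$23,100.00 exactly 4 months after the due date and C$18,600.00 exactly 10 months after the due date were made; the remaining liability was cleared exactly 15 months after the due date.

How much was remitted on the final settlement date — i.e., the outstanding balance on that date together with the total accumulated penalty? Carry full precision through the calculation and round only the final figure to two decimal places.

Balance at month 4: C$74,355.0000 × (1 + 0.012)^4 = C$77,988.7982…
After C$23,100.00 payment: C$77,988.7982… − C$23,100.00 = C$54,888.7982…
Balance at month 10: C$54,888.7982… × (1 + 0.012)^6 = C$58,961.2656…
After C$18,600.00 payment: C$58,961.2656… − C$18,600.00 = C$40,361.2656…
Balance at month 15: C$40,361.2656… × (1 + 0.012)^5 = C$42,841.7634…
Penalty: 15 × 1% × C$74,355.00 = C$11,153.25
Final settlement = outstanding balance + penalty = C$42,841.7634… + C$11,153.25 = C$53,995.01

C$53,995.01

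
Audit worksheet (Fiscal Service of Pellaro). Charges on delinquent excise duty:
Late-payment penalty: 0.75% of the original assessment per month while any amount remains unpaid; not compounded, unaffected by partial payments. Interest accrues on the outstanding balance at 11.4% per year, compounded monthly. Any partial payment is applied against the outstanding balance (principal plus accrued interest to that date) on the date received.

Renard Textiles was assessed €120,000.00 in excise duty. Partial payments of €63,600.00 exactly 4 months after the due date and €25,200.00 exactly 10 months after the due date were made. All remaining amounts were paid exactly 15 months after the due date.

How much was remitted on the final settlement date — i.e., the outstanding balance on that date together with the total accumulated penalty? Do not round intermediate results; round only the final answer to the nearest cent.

Monthly rate = 11.4% ÷ 12 = 0.95%
Balance at month 4: €120,000.0000 × (1 + 0.0095)^4 = €124,625.3925…
After €63,600.00 payment: €124,625.3925… − €63,600.00 = €61,025.3925…
Balance at month 10: €61,025.3925… × (1 + 0.0095)^6 = €64,587.5069…
After €25,200.00 payment: €64,587.5069… − €25,200.00 = €39,387.5069…
Balance at month 15: €39,387.5069… × (1 + 0.0095)^5 = €41,294.3000…
Penalty: 15 × 0.75% × €120,000.00 = €13,500.00
Final settlement = outstanding balance + penalty = €41,294.3000… + €13,500.00 = €54,794.30

€54,794.30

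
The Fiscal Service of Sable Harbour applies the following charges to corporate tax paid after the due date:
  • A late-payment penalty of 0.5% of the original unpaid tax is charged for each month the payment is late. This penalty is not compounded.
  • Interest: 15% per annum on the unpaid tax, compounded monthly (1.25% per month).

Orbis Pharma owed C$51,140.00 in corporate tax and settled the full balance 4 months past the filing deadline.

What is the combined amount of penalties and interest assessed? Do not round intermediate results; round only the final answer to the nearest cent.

Late-payment penalty: 4 × 0.5% × C$51,140.00 = C$1,022.80
Interest: C$51,140.00 × ((1 + 0.0125)^4 − 1) = C$51,140.00 × 0.0509453… = C$2,605.3445…
Penalties + interest = C$1,022.8000 + C$2,605.3445… = C$3,628.14

C$3,628.14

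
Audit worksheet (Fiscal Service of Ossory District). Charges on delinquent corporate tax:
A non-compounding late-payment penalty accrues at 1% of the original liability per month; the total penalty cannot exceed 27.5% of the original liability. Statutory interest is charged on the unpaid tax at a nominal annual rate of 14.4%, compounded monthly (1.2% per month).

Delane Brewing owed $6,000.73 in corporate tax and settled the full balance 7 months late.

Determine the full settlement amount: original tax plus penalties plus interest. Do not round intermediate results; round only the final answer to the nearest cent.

Penalty: 7 × 1% × $6,000.73 = $420.05… (below the 27.5% cap of $1,650.20…)
Interest: $6,000.73 × ((1 + 0.012)^7 − 1) = $6,000.73 × 0.0870852… = $522.5748…
Total = $6,000.73 + $420.0511 + $522.5748… = $6,943.36

$6,943.36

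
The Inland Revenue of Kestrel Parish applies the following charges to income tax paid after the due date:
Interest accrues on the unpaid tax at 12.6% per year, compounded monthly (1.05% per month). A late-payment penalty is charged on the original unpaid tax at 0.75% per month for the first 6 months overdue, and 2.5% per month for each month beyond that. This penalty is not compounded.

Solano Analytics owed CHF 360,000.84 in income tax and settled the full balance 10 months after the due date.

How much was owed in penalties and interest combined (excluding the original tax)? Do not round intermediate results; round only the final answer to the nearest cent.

CHF 91,837.20

Penalty, months 1–6: 6 × 0.75% × CHF 360,000.84 = CHF 16,200.04…
Penalty, months 7–10: 4 × 2.5% × CHF 360,000.84 = CHF 36,000.08…
Interest: CHF 360,000.84 × ((1 + 0.0105)^10 − 1) = CHF 360,000.84 × 0.1101028… = CHF 39,637.0825…
Penalties + interest = CHF 52,200.1218 + CHF 39,637.0825… = CHF 91,837.20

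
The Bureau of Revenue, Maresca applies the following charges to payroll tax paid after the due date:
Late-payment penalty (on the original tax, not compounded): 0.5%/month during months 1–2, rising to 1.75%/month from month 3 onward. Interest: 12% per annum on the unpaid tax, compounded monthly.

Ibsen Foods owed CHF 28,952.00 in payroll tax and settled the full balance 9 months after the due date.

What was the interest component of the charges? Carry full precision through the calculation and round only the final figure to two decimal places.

CHF 2,712.38

Interest (12%/yr ÷ 12 = 1%/month): CHF 28,952.00 × ((1 + 0.01)^9 − 1) = CHF 2,712.3760…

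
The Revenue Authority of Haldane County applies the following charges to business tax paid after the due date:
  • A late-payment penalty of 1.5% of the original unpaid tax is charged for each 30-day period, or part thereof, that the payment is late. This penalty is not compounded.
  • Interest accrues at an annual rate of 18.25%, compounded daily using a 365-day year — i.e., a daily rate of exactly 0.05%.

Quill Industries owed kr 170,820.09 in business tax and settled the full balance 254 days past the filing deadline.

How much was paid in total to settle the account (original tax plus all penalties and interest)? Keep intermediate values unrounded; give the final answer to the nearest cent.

Penalty periods: ⌈254/30⌉ = 9; penalty = 9 × 1.5% × kr 170,820.09 = kr 23,060.71…
Interest: kr 170,820.09 × ((1 + 0.0005)^254 − 1) = kr 170,820.09 × 0.13538098… = kr 23,125.7913…
Total = kr 170,820.09 + kr 23,060.7122… + kr 23,125.7913… = kr 217,006.59

kr 217,006.59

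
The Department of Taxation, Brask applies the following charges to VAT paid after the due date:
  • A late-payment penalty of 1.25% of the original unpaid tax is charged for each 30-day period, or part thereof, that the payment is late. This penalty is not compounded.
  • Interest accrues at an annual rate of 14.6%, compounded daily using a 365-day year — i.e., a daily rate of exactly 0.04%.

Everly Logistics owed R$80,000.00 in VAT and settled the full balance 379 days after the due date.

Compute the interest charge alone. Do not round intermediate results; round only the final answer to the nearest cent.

R$13,092.75

Interest: R$80,000.00 × ((1 + 0.0004)^379 − 1) = R$80,000.00 × 0.16365939… = R$13,092.7514…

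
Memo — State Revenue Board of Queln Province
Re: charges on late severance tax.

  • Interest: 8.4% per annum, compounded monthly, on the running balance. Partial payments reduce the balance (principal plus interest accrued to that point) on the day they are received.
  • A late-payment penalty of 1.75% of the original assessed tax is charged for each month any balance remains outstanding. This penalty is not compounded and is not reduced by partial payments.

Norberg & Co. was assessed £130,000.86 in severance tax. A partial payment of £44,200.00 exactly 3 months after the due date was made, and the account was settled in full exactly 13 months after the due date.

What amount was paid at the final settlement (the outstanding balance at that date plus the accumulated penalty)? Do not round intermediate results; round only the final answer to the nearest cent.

Monthly rate = 8.4% ÷ 12 = 0.7%
Balance at month 3: £130,000.8600 × (1 + 0.007)^3 = £132,750.0328…
After £44,200.00 payment: £132,750.0328… − £44,200.00 = £88,550.0328…
Balance at month 13: £88,550.0328… × (1 + 0.007)^10 = £94,947.4776…
Penalty: 13 × 1.75% × £130,000.86 = £29,575.20…
Final settlement = outstanding balance + penalty = £94,947.4776… + £29,575.20… = £124,522.67

£124,522.67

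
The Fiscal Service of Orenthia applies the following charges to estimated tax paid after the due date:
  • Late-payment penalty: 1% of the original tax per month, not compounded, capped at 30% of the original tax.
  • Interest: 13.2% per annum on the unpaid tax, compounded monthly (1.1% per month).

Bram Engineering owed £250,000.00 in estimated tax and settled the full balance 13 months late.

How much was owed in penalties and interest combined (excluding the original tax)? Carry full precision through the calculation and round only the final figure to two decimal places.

Penalty: 13 × 1% × £250,000.00 = £32,500.00 (below the 30% cap of £75,000.00)
Interest: £250,000.00 × ((1 + 0.011)^13 − 1) = £250,000.00 × 0.1528293… = £38,207.3362…
Penalties + interest = £32,500.0000 + £38,207.3362… = £70,707.34

£70,707.34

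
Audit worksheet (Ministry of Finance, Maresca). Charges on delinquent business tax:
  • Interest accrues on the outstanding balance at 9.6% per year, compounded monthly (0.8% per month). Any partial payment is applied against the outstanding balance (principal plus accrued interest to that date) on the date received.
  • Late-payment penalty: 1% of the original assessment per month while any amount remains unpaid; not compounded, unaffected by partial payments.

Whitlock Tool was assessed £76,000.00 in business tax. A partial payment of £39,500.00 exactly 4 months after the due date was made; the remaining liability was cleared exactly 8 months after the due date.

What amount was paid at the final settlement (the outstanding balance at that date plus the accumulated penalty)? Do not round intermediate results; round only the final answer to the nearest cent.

£46,303.14

Balance at month 4: £76,000.0000 × (1 + 0.008)^4 = £78,461.3400…
After £39,500.00 payment: £78,461.3400… − £39,500.00 = £38,961.3400…
Balance at month 8: £38,961.3400… × (1 + 0.008)^4 = £40,223.1439…
Penalty: 8 × 1% × £76,000.00 = £6,080.00
Final settlement = outstanding balance + penalty = £40,223.1439… + £6,080.00 = £46,303.14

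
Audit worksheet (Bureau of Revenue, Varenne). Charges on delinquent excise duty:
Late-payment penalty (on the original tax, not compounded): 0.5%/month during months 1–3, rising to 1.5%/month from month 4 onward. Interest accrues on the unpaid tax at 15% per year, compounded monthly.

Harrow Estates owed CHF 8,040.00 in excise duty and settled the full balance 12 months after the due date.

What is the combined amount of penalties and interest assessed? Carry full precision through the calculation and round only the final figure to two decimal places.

CHF 2,498.47

Penalty, months 1–3: 3 × 0.5% × CHF 8,040.00 = CHF 120.60
Penalty, months 4–12: 9 × 1.5% × CHF 8,040.00 = CHF 1,085.40
Interest (15%/yr ÷ 12 = 1.25%/month): CHF 8,040.00 × ((1 + 0.0125)^12 − 1) = CHF 1,292.4663…
Penalties + interest = CHF 1,206.0000 + CHF 1,292.4663… = CHF 2,498.47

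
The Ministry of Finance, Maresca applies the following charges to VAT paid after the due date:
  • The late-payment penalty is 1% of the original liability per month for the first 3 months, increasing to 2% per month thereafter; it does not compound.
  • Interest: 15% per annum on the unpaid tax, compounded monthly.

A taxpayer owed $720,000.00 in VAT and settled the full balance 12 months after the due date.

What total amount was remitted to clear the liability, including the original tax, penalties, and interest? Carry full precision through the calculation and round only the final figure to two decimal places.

Penalty, months 1–3: 3 × 1% × $720,000.00 = $21,600.00
Penalty, months 4–12: 9 × 2% × $720,000.00 = $129,600.00
Interest (15%/yr ÷ 12 = 1.25%/month): $720,000.00 × ((1 + 0.0125)^12 − 1) = $115,743.2528…
Total = $720,000.00 + $151,200.0000 + $115,743.2528… = $986,943.25

$986,943.25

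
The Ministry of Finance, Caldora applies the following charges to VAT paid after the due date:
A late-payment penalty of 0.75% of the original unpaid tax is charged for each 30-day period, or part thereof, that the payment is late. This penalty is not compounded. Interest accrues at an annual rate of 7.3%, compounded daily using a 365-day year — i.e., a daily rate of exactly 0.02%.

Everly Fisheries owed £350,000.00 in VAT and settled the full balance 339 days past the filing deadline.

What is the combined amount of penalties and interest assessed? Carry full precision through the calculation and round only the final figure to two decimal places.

£56,050.40

Penalty periods: ⌈339/30⌉ = 12; penalty = 12 × 0.75% × £350,000.00 = £31,500.00
Interest: £350,000.00 × ((1 + 0.0002)^339 − 1) = £350,000.00 × 0.07014400… = £24,550.4008…
Penalties + interest = £31,500.0000 + £24,550.4008… = £56,050.40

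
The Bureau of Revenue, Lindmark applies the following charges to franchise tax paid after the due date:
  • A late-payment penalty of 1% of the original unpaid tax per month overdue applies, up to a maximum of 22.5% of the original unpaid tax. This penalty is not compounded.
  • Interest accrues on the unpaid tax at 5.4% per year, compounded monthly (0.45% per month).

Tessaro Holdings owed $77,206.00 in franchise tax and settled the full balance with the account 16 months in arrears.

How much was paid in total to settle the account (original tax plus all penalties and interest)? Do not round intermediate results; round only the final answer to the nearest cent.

Penalty: 16 × 1% × $77,206.00 = $12,352.96 (below the 22.5% cap of $17,371.35)
Interest: $77,206.00 × ((1 + 0.0045)^16 − 1) = $77,206.00 × 0.0744818… = $5,750.4406…
Total = $77,206.00 + $12,352.9600 + $5,750.4406… = $95,309.40

$95,309.40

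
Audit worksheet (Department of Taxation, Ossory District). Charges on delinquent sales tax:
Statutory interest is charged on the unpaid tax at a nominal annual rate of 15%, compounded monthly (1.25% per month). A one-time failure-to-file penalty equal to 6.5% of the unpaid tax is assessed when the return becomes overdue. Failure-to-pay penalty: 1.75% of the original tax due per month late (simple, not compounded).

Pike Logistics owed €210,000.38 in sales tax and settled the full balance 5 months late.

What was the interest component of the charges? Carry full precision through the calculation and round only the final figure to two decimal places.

Interest: €210,000.38 × ((1 + 0.0125)^5 − 1) = €210,000.38 × 0.0640822… = €13,457.2766…

€13,457.28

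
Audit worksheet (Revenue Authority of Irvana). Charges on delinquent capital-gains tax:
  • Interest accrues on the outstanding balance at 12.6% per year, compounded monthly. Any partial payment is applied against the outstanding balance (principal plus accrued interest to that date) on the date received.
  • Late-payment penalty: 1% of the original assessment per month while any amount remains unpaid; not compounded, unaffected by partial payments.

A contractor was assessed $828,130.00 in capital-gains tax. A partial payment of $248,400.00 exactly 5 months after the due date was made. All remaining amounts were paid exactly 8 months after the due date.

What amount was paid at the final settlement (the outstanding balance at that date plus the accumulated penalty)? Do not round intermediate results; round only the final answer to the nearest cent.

Monthly rate = 12.6% ÷ 12 = 1.05%
Balance at month 5: $828,130.0000 × (1 + 0.0105)^5 = $872,529.4754…
After $248,400.00 payment: $872,529.4754… − $248,400.00 = $624,129.4754…
Balance at month 8: $624,129.4754… × (1 + 0.0105)^3 = $643,996.7072…
Penalty: 8 × 1% × $828,130.00 = $66,250.40
Final settlement = outstanding balance + penalty = $643,996.7072… + $66,250.40 = $710,247.11

$710,247.11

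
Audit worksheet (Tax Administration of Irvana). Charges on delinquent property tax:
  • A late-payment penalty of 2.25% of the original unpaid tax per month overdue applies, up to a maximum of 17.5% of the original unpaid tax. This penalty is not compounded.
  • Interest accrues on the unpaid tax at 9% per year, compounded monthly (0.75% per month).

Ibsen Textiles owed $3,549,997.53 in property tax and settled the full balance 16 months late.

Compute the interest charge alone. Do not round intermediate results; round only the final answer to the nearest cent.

$450,821.69

Interest: $3,549,997.53 × ((1 + 0.0075)^16 − 1) = $3,549,997.53 × 0.1269921… = $450,821.6899…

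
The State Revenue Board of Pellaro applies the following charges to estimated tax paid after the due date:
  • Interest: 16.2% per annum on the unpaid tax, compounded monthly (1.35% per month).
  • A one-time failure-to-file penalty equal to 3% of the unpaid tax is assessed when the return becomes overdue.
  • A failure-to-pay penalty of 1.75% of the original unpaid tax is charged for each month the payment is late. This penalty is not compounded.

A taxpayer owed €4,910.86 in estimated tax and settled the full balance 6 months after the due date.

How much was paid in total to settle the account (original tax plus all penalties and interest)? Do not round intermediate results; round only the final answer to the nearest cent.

Failure-to-file penalty: 3% × €4,910.86 = €147.33…
Failure-to-pay penalty = 1.75% × €4,910.86 × 6 mo = €515.64…
Interest: €4,910.86 × ((1 + 0.0135)^6 − 1) = €4,910.86 × 0.0837835… = €411.4488…
Total = €4,910.86 + €662.9661 + €411.4488… = €5,985.27

€5,985.27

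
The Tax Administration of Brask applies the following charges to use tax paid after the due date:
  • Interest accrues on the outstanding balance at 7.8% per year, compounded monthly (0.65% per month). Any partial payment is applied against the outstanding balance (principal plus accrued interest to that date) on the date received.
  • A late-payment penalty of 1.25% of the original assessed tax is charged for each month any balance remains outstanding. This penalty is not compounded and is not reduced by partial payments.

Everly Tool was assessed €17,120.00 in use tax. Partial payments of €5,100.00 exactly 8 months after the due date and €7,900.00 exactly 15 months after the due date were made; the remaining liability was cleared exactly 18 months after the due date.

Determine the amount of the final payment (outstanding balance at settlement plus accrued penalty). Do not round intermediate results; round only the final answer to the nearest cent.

Balance at month 8: €17,120.0000 × (1 + 0.0065)^8 = €18,030.7584…
After €5,100.00 payment: €18,030.7584… − €5,100.00 = €12,930.7584…
Balance at month 15: €12,930.7584… × (1 + 0.0065)^7 = €13,530.7058…
After €7,900.00 payment: €13,530.7058… − €7,900.00 = €5,630.7058…
Balance at month 18: €5,630.7058… × (1 + 0.0065)^3 = €5,741.2198…
Penalty: 18 × 1.25% × €17,120.00 = €3,852.00
Final settlement = outstanding balance + penalty = €5,741.2198… + €3,852.00 = €9,593.22

€9,593.22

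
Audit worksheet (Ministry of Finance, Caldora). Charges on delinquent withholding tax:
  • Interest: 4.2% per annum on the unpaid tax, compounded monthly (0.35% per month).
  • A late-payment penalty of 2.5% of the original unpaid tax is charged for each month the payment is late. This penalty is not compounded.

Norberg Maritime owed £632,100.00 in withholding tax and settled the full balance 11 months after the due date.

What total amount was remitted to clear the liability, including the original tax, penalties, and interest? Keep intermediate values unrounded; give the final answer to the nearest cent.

Late-payment penalty: 11 × 2.5% × £632,100.00 = £173,827.50
Interest: £632,100.00 × ((1 + 0.0035)^11 − 1) = £632,100.00 × 0.0391809… = £24,766.2305…
Total = £632,100.00 + £173,827.5000 + £24,766.2305… = £830,693.73

£830,693.73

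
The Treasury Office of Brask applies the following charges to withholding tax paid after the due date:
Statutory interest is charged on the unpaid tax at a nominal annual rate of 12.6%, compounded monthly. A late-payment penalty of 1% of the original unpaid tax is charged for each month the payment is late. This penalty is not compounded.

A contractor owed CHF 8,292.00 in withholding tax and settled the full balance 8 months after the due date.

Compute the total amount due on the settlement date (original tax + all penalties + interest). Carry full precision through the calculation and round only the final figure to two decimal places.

CHF 9,678.03

Late-payment penalty = 1% × CHF 8,292.00 × 8 mo = CHF 663.36
Interest (12.6%/yr ÷ 12 = 1.05%/month): CHF 8,292.00 × ((1 + 0.0105)^8 − 1) = CHF 722.6701…
Total = CHF 8,292.00 + CHF 663.3600 + CHF 722.6701… = CHF 9,678.03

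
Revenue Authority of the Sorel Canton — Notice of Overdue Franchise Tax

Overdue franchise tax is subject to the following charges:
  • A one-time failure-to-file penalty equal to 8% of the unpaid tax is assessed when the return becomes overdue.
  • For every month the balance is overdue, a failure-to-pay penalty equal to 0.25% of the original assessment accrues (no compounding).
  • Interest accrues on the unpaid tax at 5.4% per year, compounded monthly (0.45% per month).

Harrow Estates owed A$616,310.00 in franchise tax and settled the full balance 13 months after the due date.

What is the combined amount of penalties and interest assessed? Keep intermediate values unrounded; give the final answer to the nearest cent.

A$106,378.72

Failure-to-file penalty: 8% × A$616,310.00 = A$49,304.80
Failure-to-pay penalty = 0.25% × A$616,310.00 × 13 mo = A$20,030.08…
Interest: A$616,310.00 × ((1 + 0.0045)^13 − 1) = A$616,310.00 × 0.0601059… = A$37,043.8409…
Penalties + interest = A$69,334.8750 + A$37,043.8409… = A$106,378.72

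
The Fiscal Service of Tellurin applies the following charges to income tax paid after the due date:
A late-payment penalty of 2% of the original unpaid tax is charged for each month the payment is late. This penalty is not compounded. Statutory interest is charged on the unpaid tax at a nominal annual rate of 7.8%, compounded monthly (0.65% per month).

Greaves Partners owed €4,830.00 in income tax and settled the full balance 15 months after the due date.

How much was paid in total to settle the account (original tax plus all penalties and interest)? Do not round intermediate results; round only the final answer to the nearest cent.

€6,771.97

Late-payment penalty: 15 × 2% × €4,830.00 = €1,449.00
Interest: €4,830.00 × ((1 + 0.0065)^15 − 1) = €4,830.00 × 0.1020637… = €492.9676…
Total = €4,830.00 + €1,449.0000 + €492.9676… = €6,771.97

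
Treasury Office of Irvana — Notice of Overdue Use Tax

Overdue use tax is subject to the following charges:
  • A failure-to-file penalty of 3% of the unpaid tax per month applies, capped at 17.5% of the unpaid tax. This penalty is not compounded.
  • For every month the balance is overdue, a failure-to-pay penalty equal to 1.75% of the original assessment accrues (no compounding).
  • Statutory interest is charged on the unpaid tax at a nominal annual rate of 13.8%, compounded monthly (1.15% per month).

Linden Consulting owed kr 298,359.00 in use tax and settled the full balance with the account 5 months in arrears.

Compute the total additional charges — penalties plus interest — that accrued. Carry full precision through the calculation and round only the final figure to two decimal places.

Failure-to-file: 5 × 3% × kr 298,359.00 = kr 44,753.85 (under the 17.5% cap)
Failure-to-pay penalty: 5 × 1.75% × kr 298,359.00 = kr 26,106.41…
Interest: kr 298,359.00 × ((1 + 0.0115)^5 − 1) = kr 298,359.00 × 0.0588378… = kr 17,554.7861…
Penalties + interest = kr 70,860.2625 + kr 17,554.7861… = kr 88,415.05

kr 88,415.05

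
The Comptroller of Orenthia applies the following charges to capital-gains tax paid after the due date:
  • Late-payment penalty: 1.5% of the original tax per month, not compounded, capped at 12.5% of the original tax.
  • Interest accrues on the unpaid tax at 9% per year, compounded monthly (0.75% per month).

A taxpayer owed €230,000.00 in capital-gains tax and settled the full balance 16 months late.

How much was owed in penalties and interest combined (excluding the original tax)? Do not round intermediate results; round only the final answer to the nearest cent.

Penalty (uncapped): 16 × 1.5% × €230,000.00 = €55,200.00; cap = 12.5% × €230,000.00 = €28,750.00 → penalty = €28,750.00
Interest: €230,000.00 × ((1 + 0.0075)^16 − 1) = €230,000.00 × 0.1269921… = €29,208.1861…
Penalties + interest = €28,750.0000 + €29,208.1861… = €57,958.19

€57,958.19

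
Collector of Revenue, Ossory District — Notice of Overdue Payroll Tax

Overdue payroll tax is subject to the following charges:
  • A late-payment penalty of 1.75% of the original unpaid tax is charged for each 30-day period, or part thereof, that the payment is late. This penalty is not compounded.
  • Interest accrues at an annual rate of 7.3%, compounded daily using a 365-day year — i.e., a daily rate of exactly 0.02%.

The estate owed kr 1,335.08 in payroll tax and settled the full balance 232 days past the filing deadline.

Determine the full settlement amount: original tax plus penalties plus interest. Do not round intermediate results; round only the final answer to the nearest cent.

Penalty periods: ⌈232/30⌉ = 8; penalty = 8 × 1.75% × kr 1,335.08 = kr 186.91…
Interest: kr 1,335.08 × ((1 + 0.0002)^232 − 1) = kr 1,335.08 × 0.04748846… = kr 63.4009…
Total = kr 1,335.08 + kr 186.9112 + kr 63.4009… = kr 1,585.39

kr 1,585.39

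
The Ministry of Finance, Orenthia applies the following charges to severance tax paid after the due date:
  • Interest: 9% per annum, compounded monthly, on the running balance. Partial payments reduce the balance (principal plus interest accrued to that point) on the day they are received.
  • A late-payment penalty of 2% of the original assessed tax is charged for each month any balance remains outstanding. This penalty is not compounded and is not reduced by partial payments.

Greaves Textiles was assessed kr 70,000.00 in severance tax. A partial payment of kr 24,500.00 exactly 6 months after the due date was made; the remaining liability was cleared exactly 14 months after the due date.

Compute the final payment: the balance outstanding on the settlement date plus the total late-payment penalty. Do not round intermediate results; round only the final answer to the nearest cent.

kr 71,310.12

Monthly rate = 9% ÷ 12 = 0.75%
Balance at month 6: kr 70,000.0000 × (1 + 0.0075)^6 = kr 73,209.6565…
After kr 24,500.00 payment: kr 73,209.6565… − kr 24,500.00 = kr 48,709.6565…
Balance at month 14: kr 48,709.6565… × (1 + 0.0075)^8 = kr 51,710.1152…
Penalty: 14 × 2% × kr 70,000.00 = kr 19,600.00
Final settlement = outstanding balance + penalty = kr 51,710.1152… + kr 19,600.00 = kr 71,310.12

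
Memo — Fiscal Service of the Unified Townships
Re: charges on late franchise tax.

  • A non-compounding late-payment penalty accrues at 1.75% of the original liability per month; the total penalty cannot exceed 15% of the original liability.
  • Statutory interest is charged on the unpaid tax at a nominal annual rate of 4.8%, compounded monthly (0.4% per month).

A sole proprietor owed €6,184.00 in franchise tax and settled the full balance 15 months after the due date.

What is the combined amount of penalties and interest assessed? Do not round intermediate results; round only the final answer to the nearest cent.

€1,309.21

Penalty (uncapped): 15 × 1.75% × €6,184.00 = €1,623.30; cap = 15% × €6,184.00 = €927.60 → penalty = €927.60
Interest: €6,184.00 × ((1 + 0.004)^15 − 1) = €6,184.00 × 0.0617095… = €381.6114…
Penalties + interest = €927.6000 + €381.6114… = €1,309.21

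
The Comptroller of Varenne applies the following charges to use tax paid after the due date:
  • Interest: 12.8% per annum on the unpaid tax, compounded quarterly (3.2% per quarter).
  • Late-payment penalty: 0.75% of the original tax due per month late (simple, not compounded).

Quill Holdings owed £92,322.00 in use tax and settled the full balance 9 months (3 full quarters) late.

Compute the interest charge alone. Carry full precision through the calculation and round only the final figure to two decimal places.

Interest: £92,322.00 × ((1 + 0.032)^3 − 1) = £92,322.00 × 0.0991048… = £9,149.5504…

£9,149.55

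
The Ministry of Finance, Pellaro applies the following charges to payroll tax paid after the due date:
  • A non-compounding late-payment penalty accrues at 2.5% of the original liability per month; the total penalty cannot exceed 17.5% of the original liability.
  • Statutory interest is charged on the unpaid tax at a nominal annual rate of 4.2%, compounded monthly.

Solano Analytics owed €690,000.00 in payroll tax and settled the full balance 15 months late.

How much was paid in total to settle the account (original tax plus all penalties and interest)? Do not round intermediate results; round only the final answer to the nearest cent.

Penalty (uncapped): 15 × 2.5% × €690,000.00 = €258,750.00; cap = 17.5% × €690,000.00 = €120,750.00 → penalty = €120,750.00
Interest (4.2%/yr ÷ 12 = 0.35%/month): €690,000.00 × ((1 + 0.0035)^15 − 1) = €37,126.1155…
Total = €690,000.00 + €120,750.0000 + €37,126.1155… = €847,876.12

€847,876.12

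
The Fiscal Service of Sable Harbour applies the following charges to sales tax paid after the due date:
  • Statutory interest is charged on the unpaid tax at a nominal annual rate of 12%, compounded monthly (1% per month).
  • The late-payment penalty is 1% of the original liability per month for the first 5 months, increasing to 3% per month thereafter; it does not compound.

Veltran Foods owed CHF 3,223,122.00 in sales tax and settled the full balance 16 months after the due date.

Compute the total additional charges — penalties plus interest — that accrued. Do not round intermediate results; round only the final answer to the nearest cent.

Penalty, months 1–5: 5 × 1% × CHF 3,223,122.00 = CHF 161,156.10
Penalty, months 6–16: 11 × 3% × CHF 3,223,122.00 = CHF 1,063,630.26
Interest: CHF 3,223,122.00 × ((1 + 0.01)^16 − 1) = CHF 3,223,122.00 × 0.1725786… = CHF 556,242.0272…
Penalties + interest = CHF 1,224,786.3600 + CHF 556,242.0272… = CHF 1,781,028.39

CHF 1,781,028.39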